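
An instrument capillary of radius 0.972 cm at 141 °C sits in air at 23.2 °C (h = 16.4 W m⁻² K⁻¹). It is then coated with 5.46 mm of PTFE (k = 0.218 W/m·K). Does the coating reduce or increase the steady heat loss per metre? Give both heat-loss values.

Critical radius for a cylinder: r_cr = k/h = 0.0133 m = 1.33 cm.
Outer radius after coating: r₂ = 0.00972 + 0.00546 = 0.01518 m.
r₁ < r_cr < r₂: heat loss rises to a maximum at r_cr then falls. Whether the coating helps depends on whether Q(r₂) has dropped back below Q(r₁).
Bare: R = 1/(2πr₁h) = 0.9984 m·K/W; Q = 117.8/0.9984 = 118 W/m.
Coated: R = R_cond + R_conv = 0.9648 m·K/W; Q = 117.8/0.9648 = 122 W/m.

increases: 118 → 122 W/m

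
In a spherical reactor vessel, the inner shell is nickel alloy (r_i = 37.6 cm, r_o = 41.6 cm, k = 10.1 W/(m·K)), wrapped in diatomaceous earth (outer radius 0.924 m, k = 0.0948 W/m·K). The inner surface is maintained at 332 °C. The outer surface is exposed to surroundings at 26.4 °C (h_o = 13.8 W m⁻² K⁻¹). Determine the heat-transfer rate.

Treat each layer as a resistance in series:
  R_nickel alloy = (1/0.376 − 1/0.416)/(4πk) = 0.2557/(4π·10.1) = 0.002015 K/W
  R_diatomaceous earth = (1/0.416 − 1/0.924)/(4πk) = 1.322/(4π·0.0948) = 1.109 K/W
  R_conv,out = 1/(4πr²h) = 1/(4π·0.924²·13.8) = 0.006754 K/W
ΣR = 0.002015 + 1.109 + 0.006754 = 1.118 K/W
Q = ΔT/ΣR = (332 °C − 26.4 °C)/1.118 = 273 W

Q = 273 W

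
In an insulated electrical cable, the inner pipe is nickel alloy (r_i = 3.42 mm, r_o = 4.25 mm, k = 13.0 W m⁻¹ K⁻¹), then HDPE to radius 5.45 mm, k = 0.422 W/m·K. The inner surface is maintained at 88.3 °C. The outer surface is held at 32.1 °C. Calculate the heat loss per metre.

Treat each layer as a resistance in series:
  R'_nickel alloy = ln(0.00425/0.00342)/(2πk) = 0.2173/(2π·13.0) = 0.002660 m·K/W
  R'_HDPE = ln(0.00545/0.00425)/(2πk) = 0.2487/(2π·0.422) = 0.09379 m·K/W
ΣR = 0.002660 + 0.09379 = 0.09645 m·K/W
Q' = ΔT/ΣR = (88.3 °C − 32.1 °C)/0.09645 = 583 W/m

Q' = 583 W/m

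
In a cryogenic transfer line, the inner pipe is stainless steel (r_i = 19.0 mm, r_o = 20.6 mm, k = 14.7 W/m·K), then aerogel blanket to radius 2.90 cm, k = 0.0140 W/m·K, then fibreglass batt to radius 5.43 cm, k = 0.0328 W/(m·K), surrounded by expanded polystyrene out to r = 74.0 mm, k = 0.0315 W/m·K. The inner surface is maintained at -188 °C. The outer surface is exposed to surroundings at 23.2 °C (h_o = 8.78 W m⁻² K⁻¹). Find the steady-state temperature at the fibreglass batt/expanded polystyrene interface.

T = -20.5 °C

Series thermal resistances, inner to outer:
  R'_stainless steel = ln(0.0206/0.0190)/(2πk) = 0.08085/(2π·14.7) = 8.754×10^-4 m·K/W
  R'_aerogel blanket = ln(0.0290/0.0206)/(2πk) = 0.3420/(2π·0.0140) = 3.888 m·K/W
  R'_fibreglass batt = ln(0.0543/0.0290)/(2πk) = 0.6272/(2π·0.0328) = 3.043 m·K/W
  R'_expanded polystyrene = ln(0.0740/0.0543)/(2πk) = 0.3095/(2π·0.0315) = 1.564 m·K/W
  R'_conv,out = 1/(2πr h) = 1/(2π·0.0740·8.78) = 0.2450 m·K/W
ΣR = 8.754×10^-4 + 3.888 + 3.043 + 1.564 + 0.2450 = 8.741 m·K/W
Q' = ΔT/ΣR = (-188 °C − 23.2 °C)/8.741 = -24.16 W/m
From the inner boundary to the fibreglass batt/expanded polystyrene interface, ΣR_partial = 6.932 m·K/W.
T_interface = T_in − Q'·ΣR_partial = -188 °C − (-24.16)(6.932) = -20.5 °C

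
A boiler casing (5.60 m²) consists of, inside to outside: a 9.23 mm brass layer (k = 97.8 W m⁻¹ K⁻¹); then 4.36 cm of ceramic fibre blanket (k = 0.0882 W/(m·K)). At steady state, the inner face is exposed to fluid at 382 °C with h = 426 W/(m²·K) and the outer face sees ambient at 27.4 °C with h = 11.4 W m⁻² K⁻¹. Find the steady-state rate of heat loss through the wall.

Q = 3400 W

Resistance network (inner→outer):
  R_conv,in = 1/(hA) = 1/(426·5.60) = 4.192×10^-4 K/W
  R_brass = L/(kA) = 0.00923/(97.8·5.60) = 1.685×10^-5 K/W
  R_ceramic fibre blanket = L/(kA) = 0.0436/(0.0882·5.60) = 0.08827 K/W
  R_conv,out = 1/(hA) = 1/(11.4·5.60) = 0.01566 K/W
ΣR = 4.192×10^-4 + 1.685×10^-5 + 0.08827 + 0.01566 = 0.1044 K/W
Q = ΔT/ΣR = (382 °C − 27.4 °C)/0.1044 = 3400 W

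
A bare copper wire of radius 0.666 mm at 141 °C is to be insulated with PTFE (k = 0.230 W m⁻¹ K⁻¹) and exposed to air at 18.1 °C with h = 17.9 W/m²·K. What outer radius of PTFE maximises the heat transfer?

For a cylinder, r_cr = k_ins/h = 0.230/17.9 = 0.0128 m = 1.28 cm

r_cr = 1.28 cm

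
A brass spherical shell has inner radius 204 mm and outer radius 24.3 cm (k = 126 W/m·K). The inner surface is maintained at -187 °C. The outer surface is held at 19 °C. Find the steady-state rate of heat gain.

Q = 4πk·ΔT/(1/r₁ − 1/r₂) = 4π × 126 × 206 / (1/0.204 − 1/0.243) = 4.15×10^5 W

Q = 415 kW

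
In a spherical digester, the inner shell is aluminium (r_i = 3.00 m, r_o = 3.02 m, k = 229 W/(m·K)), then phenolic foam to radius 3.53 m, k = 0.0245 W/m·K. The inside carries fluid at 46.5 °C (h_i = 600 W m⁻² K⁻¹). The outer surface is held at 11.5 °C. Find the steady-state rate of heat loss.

Resistance network (inner→outer):
  R_conv,in = 1/(4πr²h) = 1/(4π·3.00²·600) = 1.474×10^-5 K/W
  R_aluminium = (1/3.00 − 1/3.02)/(4πk) = 0.002208/(4π·229) = 7.671×10^-7 K/W
  R_phenolic foam = (1/3.02 − 1/3.53)/(4πk) = 0.04784/(4π·0.0245) = 0.1554 K/W
ΣR = 1.474×10^-5 + 7.671×10^-7 + 0.1554 = 0.1554 K/W
Q = ΔT/ΣR = (46.5 °C − 11.5 °C)/0.1554 = 225 W

Q = 225 W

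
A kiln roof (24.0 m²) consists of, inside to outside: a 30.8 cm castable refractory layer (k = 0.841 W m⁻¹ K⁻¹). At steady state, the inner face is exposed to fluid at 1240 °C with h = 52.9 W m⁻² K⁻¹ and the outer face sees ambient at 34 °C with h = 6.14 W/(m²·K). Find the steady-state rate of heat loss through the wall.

Treat each layer as a resistance in series:
  R_conv,in = 1/(hA) = 1/(52.9·24.0) = 7.876×10^-4 K/W
  R_castable refractory = L/(kA) = 0.308/(0.841·24.0) = 0.01526 K/W
  R_conv,out = 1/(hA) = 1/(6.14·24.0) = 0.006786 K/W
ΣR = 7.876×10^-4 + 0.01526 + 0.006786 = 0.02283 K/W
Q = ΔT/ΣR = (1240 °C − 34 °C)/0.02283 = 52800 W

Q = 52.8 kW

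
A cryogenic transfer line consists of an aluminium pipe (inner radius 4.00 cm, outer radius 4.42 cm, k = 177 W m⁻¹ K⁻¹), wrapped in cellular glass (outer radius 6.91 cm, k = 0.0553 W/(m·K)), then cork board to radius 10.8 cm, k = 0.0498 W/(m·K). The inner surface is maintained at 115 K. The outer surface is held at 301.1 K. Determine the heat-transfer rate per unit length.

Treat each layer as a resistance in series:
  R'_aluminium = ln(0.0442/0.0400)/(2πk) = 0.09985/(2π·177) = 8.978×10^-5 m·K/W
  R'_cellular glass = ln(0.0691/0.0442)/(2πk) = 0.4468/(2π·0.0553) = 1.286 m·K/W
  R'_cork board = ln(0.108/0.0691)/(2πk) = 0.4466/(2π·0.0498) = 1.427 m·K/W
ΣR = 8.978×10^-5 + 1.286 + 1.427 = 2.713 m·K/W
Q' = ΔT/ΣR = (115 K − 301.1 K)/2.713 = -68.6 W/m
(Negative Q' ⇒ heat flows inward; heat gain = 68.6 W/m.)

Q' = 68.6 W/m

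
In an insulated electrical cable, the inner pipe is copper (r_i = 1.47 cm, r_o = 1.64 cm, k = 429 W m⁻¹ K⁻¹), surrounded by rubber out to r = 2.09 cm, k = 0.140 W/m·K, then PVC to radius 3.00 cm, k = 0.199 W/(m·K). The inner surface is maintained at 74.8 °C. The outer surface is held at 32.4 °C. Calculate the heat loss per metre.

Series thermal resistances, inner to outer:
  R'_copper = ln(0.0164/0.0147)/(2πk) = 0.1094/(2π·429) = 4.060×10^-5 m·K/W
  R'_rubber = ln(0.0209/0.0164)/(2πk) = 0.2425/(2π·0.140) = 0.2756 m·K/W
  R'_PVC = ln(0.0300/0.0209)/(2πk) = 0.3614/(2π·0.199) = 0.2891 m·K/W
ΣR = 4.060×10^-5 + 0.2756 + 0.2891 = 0.5647 m·K/W
Q' = ΔT/ΣR = (74.8 °C − 32.4 °C)/0.5647 = 75.1 W/m

Q' = 75.1 W/m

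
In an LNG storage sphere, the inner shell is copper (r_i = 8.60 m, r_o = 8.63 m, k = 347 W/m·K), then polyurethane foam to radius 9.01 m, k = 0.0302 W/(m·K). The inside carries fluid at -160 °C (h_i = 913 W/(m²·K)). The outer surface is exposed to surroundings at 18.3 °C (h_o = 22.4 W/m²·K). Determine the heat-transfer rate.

Q = 13800 W

Resistance network (inner→outer):
  R_conv,in = 1/(4πr²h) = 1/(4π·8.60²·913) = 1.178×10^-6 K/W
  R_copper = (1/8.60 − 1/8.63)/(4πk) = 4.042×10^-4/(4π·347) = 9.270×10^-8 K/W
  R_polyurethane foam = (1/8.63 − 1/9.01)/(4πk) = 0.004887/(4π·0.0302) = 0.01288 K/W
  R_conv,out = 1/(4πr²h) = 1/(4π·9.01²·22.4) = 4.376×10^-5 K/W
ΣR = 1.178×10^-6 + 9.270×10^-8 + 0.01288 + 4.376×10^-5 = 0.01293 K/W
Q = ΔT/ΣR = (-160 °C − 18.3 °C)/0.01293 = -13800 W
(Negative Q ⇒ heat flows inward; heat gain = 13800 W.)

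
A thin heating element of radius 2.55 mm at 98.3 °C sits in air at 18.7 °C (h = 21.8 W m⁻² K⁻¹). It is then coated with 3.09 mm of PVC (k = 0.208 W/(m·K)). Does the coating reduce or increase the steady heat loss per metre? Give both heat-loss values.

increases: 27.8 → 41.9 W/m

Critical radius for a cylinder: r_cr = k/h = 0.00954 m = 0.954 cm.
Outer radius after coating: r₂ = 0.00255 + 0.00309 = 0.00564 m.
Since r₁ < r_cr and r₂ ≤ r_cr, the coating moves toward the maximum at r_cr — heat loss rises.
Bare: R = 1/(2πr₁h) = 2.863 m·K/W; Q = 79.6/2.863 = 27.8 W/m.
Coated: R = R_cond + R_conv = 1.902 m·K/W; Q = 79.6/1.902 = 41.9 W/m.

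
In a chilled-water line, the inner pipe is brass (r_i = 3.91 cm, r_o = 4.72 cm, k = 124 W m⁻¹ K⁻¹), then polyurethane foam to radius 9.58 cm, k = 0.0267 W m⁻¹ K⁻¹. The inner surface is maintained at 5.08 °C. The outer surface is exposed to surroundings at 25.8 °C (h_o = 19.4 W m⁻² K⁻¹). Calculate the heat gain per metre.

Resistance network (inner→outer):
  R'_brass = ln(0.0472/0.0391)/(2πk) = 0.1883/(2π·124) = 2.416×10^-4 m·K/W
  R'_polyurethane foam = ln(0.0958/0.0472)/(2πk) = 0.7079/(2π·0.0267) = 4.220 m·K/W
  R'_conv,out = 1/(2πr h) = 1/(2π·0.0958·19.4) = 0.08564 m·K/W
ΣR = 2.416×10^-4 + 4.220 + 0.08564 = 4.306 m·K/W
Q' = ΔT/ΣR = (5.08 °C − 25.8 °C)/4.306 = -4.81 W/m
(Negative Q' ⇒ heat flows inward; heat gain = 4.81 W/m.)

Q' = 4.81 W/m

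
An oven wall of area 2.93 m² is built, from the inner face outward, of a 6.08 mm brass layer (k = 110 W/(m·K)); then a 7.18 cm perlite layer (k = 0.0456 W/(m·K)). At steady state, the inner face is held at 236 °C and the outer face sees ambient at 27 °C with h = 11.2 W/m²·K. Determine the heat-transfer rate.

Q = 368 W

Series thermal resistances, inner to outer:
  R_brass = L/(kA) = 0.00608/(110·2.93) = 1.886×10^-5 K/W
  R_perlite = L/(kA) = 0.0718/(0.0456·2.93) = 0.5374 K/W
  R_conv,out = 1/(hA) = 1/(11.2·2.93) = 0.03047 K/W
ΣR = 1.886×10^-5 + 0.5374 + 0.03047 = 0.5679 K/W
Q = ΔT/ΣR = (236 °C − 27 °C)/0.5679 = 368 W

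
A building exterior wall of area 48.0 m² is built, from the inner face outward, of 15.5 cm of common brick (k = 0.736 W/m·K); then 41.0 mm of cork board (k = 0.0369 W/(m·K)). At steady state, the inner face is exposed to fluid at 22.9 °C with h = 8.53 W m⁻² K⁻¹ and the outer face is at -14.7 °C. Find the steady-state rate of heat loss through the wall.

Treat each layer as a resistance in series:
  R_conv,in = 1/(hA) = 1/(8.53·48.0) = 0.002442 K/W
  R_common brick = L/(kA) = 0.155/(0.736·48.0) = 0.004387 K/W
  R_cork board = L/(kA) = 0.0410/(0.0369·48.0) = 0.02315 K/W
ΣR = 0.002442 + 0.004387 + 0.02315 = 0.02998 K/W
Q = ΔT/ΣR = (22.9 °C − -14.7 °C)/0.02998 = 1250 W

Q = 1250 W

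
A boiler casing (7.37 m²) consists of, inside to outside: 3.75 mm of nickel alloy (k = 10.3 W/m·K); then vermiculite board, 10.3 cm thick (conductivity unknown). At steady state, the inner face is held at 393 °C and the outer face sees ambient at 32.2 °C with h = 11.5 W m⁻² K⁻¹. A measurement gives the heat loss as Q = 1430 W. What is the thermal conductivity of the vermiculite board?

k = 0.0581 W/m·K

ΣR = ΔT/Q = |393 − 32.2|/1430 = 0.2523 K/W
Known resistances:
  R_nickel alloy = L/(kA) = 0.00375/(10.3·7.37) = 4.940×10^-5 K/W
  R_conv,out = 1/(hA) = 1/(11.5·7.37) = 0.01180 K/W
R_vermiculite board = ΣR − ΣR_known = 0.2523 − 0.01185 = 0.2405 K/W
L/(kA) = 0.2405 ⇒ k = 0.103/(0.2405·7.37) = 0.0581 W/m·K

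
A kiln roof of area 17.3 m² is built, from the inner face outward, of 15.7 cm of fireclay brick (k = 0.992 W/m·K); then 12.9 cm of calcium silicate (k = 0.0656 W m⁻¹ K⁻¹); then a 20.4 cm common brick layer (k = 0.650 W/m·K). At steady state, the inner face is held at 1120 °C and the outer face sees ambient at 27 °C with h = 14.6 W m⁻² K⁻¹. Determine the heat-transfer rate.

Q = 7.54 kW

Series thermal resistances, inner to outer:
  R_fireclay brick = L/(kA) = 0.157/(0.992·17.3) = 0.009148 K/W
  R_calcium silicate = L/(kA) = 0.129/(0.0656·17.3) = 0.1137 K/W
  R_common brick = L/(kA) = 0.204/(0.650·17.3) = 0.01814 K/W
  R_conv,out = 1/(hA) = 1/(14.6·17.3) = 0.003959 K/W
ΣR = 0.009148 + 0.1137 + 0.01814 + 0.003959 = 0.1449 K/W
Q = ΔT/ΣR = (1120 °C − 27 °C)/0.1449 = 7540 W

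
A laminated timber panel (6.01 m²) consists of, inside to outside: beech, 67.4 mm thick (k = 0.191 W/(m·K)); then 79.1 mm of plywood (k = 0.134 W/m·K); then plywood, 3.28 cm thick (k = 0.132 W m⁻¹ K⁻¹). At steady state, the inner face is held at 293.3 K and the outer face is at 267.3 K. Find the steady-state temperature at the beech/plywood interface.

T = 285.6 K

Treat each layer as a resistance in series:
  R_beech = L/(kA) = 0.0674/(0.191·6.01) = 0.05872 K/W
  R_plywood = L/(kA) = 0.0791/(0.134·6.01) = 0.09822 K/W
  R_plywood = L/(kA) = 0.0328/(0.132·6.01) = 0.04135 K/W
ΣR = 0.05872 + 0.09822 + 0.04135 = 0.1983 K/W
Q = ΔT/ΣR = (293.3 K − 267.3 K)/0.1983 = 131.1 W
From the inner boundary to the beech/plywood interface, ΣR_partial = 0.05872 K/W.
T_interface = T_in − Q·ΣR_partial = 293.3 K − (131.1)(0.05872) = 285.6 K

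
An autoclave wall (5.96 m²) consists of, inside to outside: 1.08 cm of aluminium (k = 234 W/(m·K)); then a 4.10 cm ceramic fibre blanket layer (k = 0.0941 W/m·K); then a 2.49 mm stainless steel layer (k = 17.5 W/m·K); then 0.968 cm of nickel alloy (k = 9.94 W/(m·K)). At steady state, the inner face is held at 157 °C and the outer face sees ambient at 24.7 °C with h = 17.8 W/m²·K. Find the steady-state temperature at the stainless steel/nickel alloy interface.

T = 40.0 °C

Resistance network (inner→outer):
  R_aluminium = L/(kA) = 0.0108/(234·5.96) = 7.744×10^-6 K/W
  R_ceramic fibre blanket = L/(kA) = 0.0410/(0.0941·5.96) = 0.07311 K/W
  R_stainless steel = L/(kA) = 0.00249/(17.5·5.96) = 2.387×10^-5 K/W
  R_nickel alloy = L/(kA) = 0.00968/(9.94·5.96) = 1.634×10^-4 K/W
  R_conv,out = 1/(hA) = 1/(17.8·5.96) = 0.009426 K/W
ΣR = 7.744×10^-6 + 0.07311 + 2.387×10^-5 + 1.634×10^-4 + 0.009426 = 0.08273 K/W
Q = ΔT/ΣR = (157 °C − 24.7 °C)/0.08273 = 1599 W
From the inner boundary to the stainless steel/nickel alloy interface, ΣR_partial = 0.07314 K/W.
T_interface = T_in − Q·ΣR_partial = 157 °C − (1599)(0.07314) = 40.0 °C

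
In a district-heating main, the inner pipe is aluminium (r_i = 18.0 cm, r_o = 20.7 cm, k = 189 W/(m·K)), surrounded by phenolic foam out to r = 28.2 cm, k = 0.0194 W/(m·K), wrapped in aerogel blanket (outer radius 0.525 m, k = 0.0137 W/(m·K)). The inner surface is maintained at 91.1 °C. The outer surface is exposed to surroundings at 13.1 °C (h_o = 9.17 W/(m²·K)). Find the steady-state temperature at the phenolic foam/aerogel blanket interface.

Resistance network (inner→outer):
  R'_aluminium = ln(0.207/0.180)/(2πk) = 0.1398/(2π·189) = 1.177×10^-4 m·K/W
  R'_phenolic foam = ln(0.282/0.207)/(2πk) = 0.3092/(2π·0.0194) = 2.537 m·K/W
  R'_aerogel blanket = ln(0.525/0.282)/(2πk) = 0.6215/(2π·0.0137) = 7.220 m·K/W
  R'_conv,out = 1/(2πr h) = 1/(2π·0.525·9.17) = 0.03306 m·K/W
ΣR = 1.177×10^-4 + 2.537 + 7.220 + 0.03306 = 9.790 m·K/W
Q' = ΔT/ΣR = (91.1 °C − 13.1 °C)/9.790 = 7.967 W/m
From the inner boundary to the phenolic foam/aerogel blanket interface, ΣR_partial = 2.537 m·K/W.
T_interface = T_in − Q'·ΣR_partial = 91.1 °C − (7.967)(2.537) = 70.9 °C

T = 70.9 °C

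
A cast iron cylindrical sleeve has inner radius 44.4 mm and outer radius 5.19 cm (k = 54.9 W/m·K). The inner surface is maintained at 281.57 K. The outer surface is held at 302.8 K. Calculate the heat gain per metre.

Q' = 2πk·ΔT/ln(r₂/r₁) = 2π × 54.9 × 21.23 / ln(0.0519/0.0444) = 46900 W/m

Q' = 46.9 kW/m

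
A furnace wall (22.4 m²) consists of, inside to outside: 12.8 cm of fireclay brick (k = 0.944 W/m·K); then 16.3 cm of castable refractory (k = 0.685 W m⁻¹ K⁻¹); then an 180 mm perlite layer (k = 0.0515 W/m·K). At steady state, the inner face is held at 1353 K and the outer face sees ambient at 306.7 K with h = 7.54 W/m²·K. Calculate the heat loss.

Q = 5.86 kW

Series thermal resistances, inner to outer:
  R_fireclay brick = L/(kA) = 0.128/(0.944·22.4) = 0.006053 K/W
  R_castable refractory = L/(kA) = 0.163/(0.685·22.4) = 0.01062 K/W
  R_perlite = L/(kA) = 0.180/(0.0515·22.4) = 0.1560 K/W
  R_conv,out = 1/(hA) = 1/(7.54·22.4) = 0.005921 K/W
ΣR = 0.006053 + 0.01062 + 0.1560 + 0.005921 = 0.1786 K/W
Q = ΔT/ΣR = (1353 K − 306.7 K)/0.1786 = 5860 W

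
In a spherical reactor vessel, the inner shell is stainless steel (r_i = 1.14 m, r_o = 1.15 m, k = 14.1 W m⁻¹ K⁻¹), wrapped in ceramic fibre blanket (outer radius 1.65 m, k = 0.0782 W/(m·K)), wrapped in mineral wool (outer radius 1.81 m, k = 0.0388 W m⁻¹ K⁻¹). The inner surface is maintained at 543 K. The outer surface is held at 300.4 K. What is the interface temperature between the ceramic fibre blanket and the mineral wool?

T = 370.9 K

Resistance network (inner→outer):
  R_stainless steel = (1/1.14 − 1/1.15)/(4πk) = 0.007628/(4π·14.1) = 4.305×10^-5 K/W
  R_ceramic fibre blanket = (1/1.15 − 1/1.65)/(4πk) = 0.2635/(4π·0.0782) = 0.2681 K/W
  R_mineral wool = (1/1.65 − 1/1.81)/(4πk) = 0.05357/(4π·0.0388) = 0.1099 K/W
ΣR = 4.305×10^-5 + 0.2681 + 0.1099 = 0.3780 K/W
Q = ΔT/ΣR = (543 K − 300.4 K)/0.3780 = 641.8 W
From the inner boundary to the ceramic fibre blanket/mineral wool interface, ΣR_partial = 0.2681 K/W.
T_interface = T_in − Q·ΣR_partial = 543 K − (641.8)(0.2681) = 370.9 K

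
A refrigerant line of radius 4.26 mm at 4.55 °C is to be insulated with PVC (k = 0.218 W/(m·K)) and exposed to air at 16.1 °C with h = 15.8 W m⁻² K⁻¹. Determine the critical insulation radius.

For a cylinder, r_cr = k_ins/h = 0.218/15.8 = 0.0138 m = 1.38 cm

r_cr = 1.38 cm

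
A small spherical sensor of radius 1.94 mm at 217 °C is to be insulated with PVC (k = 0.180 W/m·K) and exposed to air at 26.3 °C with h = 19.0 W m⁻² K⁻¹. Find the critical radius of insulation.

r_cr = 1.89 cm

For a sphere, r_cr = 2k_ins/h = 2·0.180/19.0 = 0.0189 m = 1.89 cm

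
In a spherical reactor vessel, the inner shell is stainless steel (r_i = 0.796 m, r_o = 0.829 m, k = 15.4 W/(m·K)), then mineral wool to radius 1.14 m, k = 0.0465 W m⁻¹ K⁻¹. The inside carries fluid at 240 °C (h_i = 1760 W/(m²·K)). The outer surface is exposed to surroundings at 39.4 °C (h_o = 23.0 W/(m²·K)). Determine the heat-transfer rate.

Series thermal resistances, inner to outer:
  R_conv,in = 1/(4πr²h) = 1/(4π·0.796²·1760) = 7.136×10^-5 K/W
  R_stainless steel = (1/0.796 − 1/0.829)/(4πk) = 0.05001/(4π·15.4) = 2.584×10^-4 K/W
  R_mineral wool = (1/0.829 − 1/1.14)/(4πk) = 0.3291/(4π·0.0465) = 0.5632 K/W
  R_conv,out = 1/(4πr²h) = 1/(4π·1.14²·23.0) = 0.002662 K/W
ΣR = 7.136×10^-5 + 2.584×10^-4 + 0.5632 + 0.002662 = 0.5662 K/W
Q = ΔT/ΣR = (240 °C − 39.4 °C)/0.5662 = 354 W

Q = 354 W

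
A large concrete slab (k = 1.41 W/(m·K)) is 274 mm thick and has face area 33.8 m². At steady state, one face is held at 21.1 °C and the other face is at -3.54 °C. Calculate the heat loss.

Q = kA·ΔT/L = 1.41 × 33.8 × |21.1 °C − -3.54 °C| / 0.274 = 4290 W

Q = 4.29 kW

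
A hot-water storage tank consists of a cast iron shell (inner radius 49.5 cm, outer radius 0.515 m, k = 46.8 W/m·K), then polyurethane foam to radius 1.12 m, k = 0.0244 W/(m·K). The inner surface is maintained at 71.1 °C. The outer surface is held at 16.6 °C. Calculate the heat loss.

Q = 15.9 W

Treat each layer as a resistance in series:
  R_cast iron = (1/0.495 − 1/0.515)/(4πk) = 0.07845/(4π·46.8) = 1.334×10^-4 K/W
  R_polyurethane foam = (1/0.515 − 1/1.12)/(4πk) = 1.049/(4π·0.0244) = 3.421 K/W
ΣR = 1.334×10^-4 + 3.421 = 3.421 K/W
Q = ΔT/ΣR = (71.1 °C − 16.6 °C)/3.421 = 15.9 W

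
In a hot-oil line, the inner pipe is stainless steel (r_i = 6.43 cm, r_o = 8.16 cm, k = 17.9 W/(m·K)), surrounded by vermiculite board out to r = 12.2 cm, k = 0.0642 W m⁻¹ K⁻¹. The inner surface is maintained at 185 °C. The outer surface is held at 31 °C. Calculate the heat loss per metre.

Series thermal resistances, inner to outer:
  R'_stainless steel = ln(0.0816/0.0643)/(2πk) = 0.2383/(2π·17.9) = 0.002119 m·K/W
  R'_vermiculite board = ln(0.122/0.0816)/(2πk) = 0.4022/(2π·0.0642) = 0.9971 m·K/W
ΣR = 0.002119 + 0.9971 = 0.9992 m·K/W
Q' = ΔT/ΣR = (185 °C − 31 °C)/0.9992 = 154 W/m

Q' = 154 W/m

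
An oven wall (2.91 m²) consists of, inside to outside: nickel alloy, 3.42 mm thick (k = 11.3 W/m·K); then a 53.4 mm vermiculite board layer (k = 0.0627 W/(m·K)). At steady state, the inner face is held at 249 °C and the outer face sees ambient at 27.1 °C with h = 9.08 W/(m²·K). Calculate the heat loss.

Treat each layer as a resistance in series:
  R_nickel alloy = L/(kA) = 0.00342/(11.3·2.91) = 1.040×10^-4 K/W
  R_vermiculite board = L/(kA) = 0.0534/(0.0627·2.91) = 0.2927 K/W
  R_conv,out = 1/(hA) = 1/(9.08·2.91) = 0.03785 K/W
ΣR = 1.040×10^-4 + 0.2927 + 0.03785 = 0.3307 K/W
Q = ΔT/ΣR = (249 °C − 27.1 °C)/0.3307 = 671 W

Q = 671 W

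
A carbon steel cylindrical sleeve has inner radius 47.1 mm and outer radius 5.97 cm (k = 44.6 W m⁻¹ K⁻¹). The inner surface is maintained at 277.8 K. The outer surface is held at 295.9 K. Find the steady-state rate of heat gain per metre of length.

Q' = 21400 W/m

Q' = 2πk·ΔT/ln(r₂/r₁) = 2π × 44.6 × 18.1 / ln(0.0597/0.0471) = 21400 W/m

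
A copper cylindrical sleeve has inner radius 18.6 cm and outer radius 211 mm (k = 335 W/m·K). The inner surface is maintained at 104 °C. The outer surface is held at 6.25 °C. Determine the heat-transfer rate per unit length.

Q' = 1.63×10^6 W/m

Q' = 2πk·ΔT/ln(r₂/r₁) = 2π × 335 × 97.75 / ln(0.211/0.186) = 1.63×10^6 W/m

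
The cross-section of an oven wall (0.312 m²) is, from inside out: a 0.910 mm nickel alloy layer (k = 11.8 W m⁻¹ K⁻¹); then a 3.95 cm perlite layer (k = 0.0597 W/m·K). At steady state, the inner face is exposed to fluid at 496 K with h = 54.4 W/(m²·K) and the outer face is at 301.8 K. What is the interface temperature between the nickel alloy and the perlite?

T = 491 K

Treat each layer as a resistance in series:
  R_conv,in = 1/(hA) = 1/(54.4·0.312) = 0.05892 K/W
  R_nickel alloy = L/(kA) = 9.10×10^-4/(11.8·0.312) = 2.472×10^-4 K/W
  R_perlite = L/(kA) = 0.0395/(0.0597·0.312) = 2.121 K/W
ΣR = 0.05892 + 2.472×10^-4 + 2.121 = 2.180 K/W
Q = ΔT/ΣR = (496 K − 301.8 K)/2.180 = 89.08 W
From the inner boundary to the nickel alloy/perlite interface, ΣR_partial = 0.05917 K/W.
T_interface = T_in − Q·ΣR_partial = 496 K − (89.08)(0.05917) = 491 K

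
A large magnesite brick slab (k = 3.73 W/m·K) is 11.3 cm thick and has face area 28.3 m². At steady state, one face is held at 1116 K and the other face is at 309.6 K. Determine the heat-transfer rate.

Q = kA·ΔT/L = 3.73 × 28.3 × |1116 K − 309.6 K| / 0.113 = 7.53×10^5 W

Q = 753 kW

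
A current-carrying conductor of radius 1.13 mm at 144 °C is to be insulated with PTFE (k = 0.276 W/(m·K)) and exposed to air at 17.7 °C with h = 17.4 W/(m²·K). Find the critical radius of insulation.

r_cr = 1.59 cm

For a cylinder, r_cr = k_ins/h = 0.276/17.4 = 0.0159 m = 1.59 cm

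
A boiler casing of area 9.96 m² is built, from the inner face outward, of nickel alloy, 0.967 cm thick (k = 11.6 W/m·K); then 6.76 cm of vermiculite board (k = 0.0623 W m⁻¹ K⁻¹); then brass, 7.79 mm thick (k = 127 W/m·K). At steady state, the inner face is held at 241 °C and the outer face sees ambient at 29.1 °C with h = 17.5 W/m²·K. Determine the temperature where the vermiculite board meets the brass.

T = 39.7 °C

Series thermal resistances, inner to outer:
  R_nickel alloy = L/(kA) = 0.00967/(11.6·9.96) = 8.370×10^-5 K/W
  R_vermiculite board = L/(kA) = 0.0676/(0.0623·9.96) = 0.1089 K/W
  R_brass = L/(kA) = 0.00779/(127·9.96) = 6.158×10^-6 K/W
  R_conv,out = 1/(hA) = 1/(17.5·9.96) = 0.005737 K/W
ΣR = 8.370×10^-5 + 0.1089 + 6.158×10^-6 + 0.005737 = 0.1147 K/W
Q = ΔT/ΣR = (241 °C − 29.1 °C)/0.1147 = 1847 W
From the inner boundary to the vermiculite board/brass interface, ΣR_partial = 0.1090 K/W.
T_interface = T_in − Q·ΣR_partial = 241 °C − (1847)(0.1090) = 39.7 °C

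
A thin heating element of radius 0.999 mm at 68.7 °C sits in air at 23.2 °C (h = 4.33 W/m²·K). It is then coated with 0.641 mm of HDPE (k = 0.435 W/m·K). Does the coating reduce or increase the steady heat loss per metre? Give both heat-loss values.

Critical radius for a cylinder: r_cr = k/h = 0.100 m = 10.0 cm.
Outer radius after coating: r₂ = 9.99×10^-4 + 6.41×10^-4 = 0.001640 m.
Since r₁ < r_cr and r₂ ≤ r_cr, the coating moves toward the maximum at r_cr — heat loss rises.
Bare: R = 1/(2πr₁h) = 36.79 m·K/W; Q = 45.5/36.79 = 1.24 W/m.
Coated: R = R_cond + R_conv = 22.59 m·K/W; Q = 45.5/22.59 = 2.01 W/m.

increases: 1.24 → 2.01 W/m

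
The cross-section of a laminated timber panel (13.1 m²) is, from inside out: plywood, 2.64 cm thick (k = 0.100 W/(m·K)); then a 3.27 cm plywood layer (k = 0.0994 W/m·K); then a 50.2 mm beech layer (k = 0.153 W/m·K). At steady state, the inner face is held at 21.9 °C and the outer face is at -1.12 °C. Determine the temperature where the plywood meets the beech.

Resistance network (inner→outer):
  R_plywood = L/(kA) = 0.0264/(0.100·13.1) = 0.02015 K/W
  R_plywood = L/(kA) = 0.0327/(0.0994·13.1) = 0.02511 K/W
  R_beech = L/(kA) = 0.0502/(0.153·13.1) = 0.02505 K/W
ΣR = 0.02015 + 0.02511 + 0.02505 = 0.07031 K/W
Q = ΔT/ΣR = (21.9 °C − -1.12 °C)/0.07031 = 327.4 W
From the inner boundary to the plywood/beech interface, ΣR_partial = 0.04526 K/W.
T_interface = T_in − Q·ΣR_partial = 21.9 °C − (327.4)(0.04526) = 7.08 °C

T = 7.08 °C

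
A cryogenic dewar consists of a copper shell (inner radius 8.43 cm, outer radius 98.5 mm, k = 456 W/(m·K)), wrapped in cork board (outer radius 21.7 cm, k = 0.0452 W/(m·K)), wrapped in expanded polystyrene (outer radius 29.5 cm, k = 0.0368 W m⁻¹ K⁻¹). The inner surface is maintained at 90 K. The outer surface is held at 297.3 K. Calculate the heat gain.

Q = 16.7 W

Resistance network (inner→outer):
  R_copper = (1/0.0843 − 1/0.0985)/(4πk) = 1.710/(4π·456) = 2.984×10^-4 K/W
  R_cork board = (1/0.0985 − 1/0.217)/(4πk) = 5.544/(4π·0.0452) = 9.761 K/W
  R_expanded polystyrene = (1/0.217 − 1/0.295)/(4πk) = 1.218/(4π·0.0368) = 2.635 K/W
ΣR = 2.984×10^-4 + 9.761 + 2.635 = 12.40 K/W
Q = ΔT/ΣR = (90 K − 297.3 K)/12.40 = -16.7 W
(Negative Q ⇒ heat flows inward; heat gain = 16.7 W.)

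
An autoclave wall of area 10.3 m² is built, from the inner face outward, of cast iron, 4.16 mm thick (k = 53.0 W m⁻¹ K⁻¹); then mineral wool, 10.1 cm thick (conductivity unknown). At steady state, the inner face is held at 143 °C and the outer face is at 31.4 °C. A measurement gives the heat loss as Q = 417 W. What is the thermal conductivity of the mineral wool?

ΣR = ΔT/Q = |143 − 31.4|/417 = 0.2676 K/W
Known resistances:
  R_cast iron = L/(kA) = 0.00416/(53.0·10.3) = 7.620×10^-6 K/W
R_mineral wool = ΣR − ΣR_known = 0.2676 − 7.620×10^-6 = 0.2676 K/W
L/(kA) = 0.2676 ⇒ k = 0.101/(0.2676·10.3) = 0.0366 W/m·K

k = 0.0366 W/m·K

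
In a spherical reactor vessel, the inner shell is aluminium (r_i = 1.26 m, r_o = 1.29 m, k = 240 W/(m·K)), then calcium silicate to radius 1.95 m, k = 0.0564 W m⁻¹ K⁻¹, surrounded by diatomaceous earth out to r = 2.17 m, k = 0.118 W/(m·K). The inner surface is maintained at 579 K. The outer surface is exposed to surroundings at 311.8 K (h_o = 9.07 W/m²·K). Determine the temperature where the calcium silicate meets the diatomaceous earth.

T = 336.0 K

Treat each layer as a resistance in series:
  R_aluminium = (1/1.26 − 1/1.29)/(4πk) = 0.01846/(4π·240) = 6.120×10^-6 K/W
  R_calcium silicate = (1/1.29 − 1/1.95)/(4πk) = 0.2624/(4π·0.0564) = 0.3702 K/W
  R_diatomaceous earth = (1/1.95 − 1/2.17)/(4πk) = 0.05199/(4π·0.118) = 0.03506 K/W
  R_conv,out = 1/(4πr²h) = 1/(4π·2.17²·9.07) = 0.001863 K/W
ΣR = 6.120×10^-6 + 0.3702 + 0.03506 + 0.001863 = 0.4071 K/W
Q = ΔT/ΣR = (579 K − 311.8 K)/0.4071 = 656.3 W
From the inner boundary to the calcium silicate/diatomaceous earth interface, ΣR_partial = 0.3702 K/W.
T_interface = T_in − Q·ΣR_partial = 579 K − (656.3)(0.3702) = 336.0 K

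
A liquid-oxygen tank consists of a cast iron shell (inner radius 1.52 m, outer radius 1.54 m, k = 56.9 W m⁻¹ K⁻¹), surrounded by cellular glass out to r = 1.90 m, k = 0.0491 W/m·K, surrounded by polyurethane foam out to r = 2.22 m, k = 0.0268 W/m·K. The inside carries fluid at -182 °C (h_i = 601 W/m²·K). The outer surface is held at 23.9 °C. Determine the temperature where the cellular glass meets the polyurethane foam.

Resistance network (inner→outer):
  R_conv,in = 1/(4πr²h) = 1/(4π·1.52²·601) = 5.731×10^-5 K/W
  R_cast iron = (1/1.52 − 1/1.54)/(4πk) = 0.008544/(4π·56.9) = 1.195×10^-5 K/W
  R_cellular glass = (1/1.54 − 1/1.90)/(4πk) = 0.1230/(4π·0.0491) = 0.1994 K/W
  R_polyurethane foam = (1/1.90 − 1/2.22)/(4πk) = 0.07587/(4π·0.0268) = 0.2253 K/W
ΣR = 5.731×10^-5 + 1.195×10^-5 + 0.1994 + 0.2253 = 0.4248 K/W
Q = ΔT/ΣR = (-182 °C − 23.9 °C)/0.4248 = -484.7 W
From the inner boundary to the cellular glass/polyurethane foam interface, ΣR_partial = 0.1995 K/W.
T_interface = T_in − Q·ΣR_partial = -182 °C − (-484.7)(0.1995) = -85.3 °C

T = -85.3 °C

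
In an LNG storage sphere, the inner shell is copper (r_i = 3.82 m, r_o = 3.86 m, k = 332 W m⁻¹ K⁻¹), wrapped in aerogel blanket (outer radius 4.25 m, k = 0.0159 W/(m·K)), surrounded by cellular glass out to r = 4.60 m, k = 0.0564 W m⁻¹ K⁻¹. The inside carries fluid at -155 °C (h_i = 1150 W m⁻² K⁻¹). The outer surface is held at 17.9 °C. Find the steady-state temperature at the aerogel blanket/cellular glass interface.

T = -12.4 °C

Resistance network (inner→outer):
  R_conv,in = 1/(4πr²h) = 1/(4π·3.82²·1150) = 4.742×10^-6 K/W
  R_copper = (1/3.82 − 1/3.86)/(4πk) = 0.002713/(4π·332) = 6.502×10^-7 K/W
  R_aerogel blanket = (1/3.86 − 1/4.25)/(4πk) = 0.02377/(4π·0.0159) = 0.1190 K/W
  R_cellular glass = (1/4.25 − 1/4.60)/(4πk) = 0.01790/(4π·0.0564) = 0.02526 K/W
ΣR = 4.742×10^-6 + 6.502×10^-7 + 0.1190 + 0.02526 = 0.1443 K/W
Q = ΔT/ΣR = (-155 °C − 17.9 °C)/0.1443 = -1198 W
From the inner boundary to the aerogel blanket/cellular glass interface, ΣR_partial = 0.1190 K/W.
T_interface = T_in − Q·ΣR_partial = -155 °C − (-1198)(0.1190) = -12.4 °C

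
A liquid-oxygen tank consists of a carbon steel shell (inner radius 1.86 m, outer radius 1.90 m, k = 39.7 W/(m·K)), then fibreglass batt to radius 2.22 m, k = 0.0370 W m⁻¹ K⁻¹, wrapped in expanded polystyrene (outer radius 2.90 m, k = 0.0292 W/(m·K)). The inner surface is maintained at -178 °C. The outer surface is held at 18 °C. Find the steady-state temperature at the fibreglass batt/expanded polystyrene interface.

Series thermal resistances, inner to outer:
  R_carbon steel = (1/1.86 − 1/1.90)/(4πk) = 0.01132/(4π·39.7) = 2.269×10^-5 K/W
  R_fibreglass batt = (1/1.90 − 1/2.22)/(4πk) = 0.07587/(4π·0.0370) = 0.1632 K/W
  R_expanded polystyrene = (1/2.22 − 1/2.90)/(4πk) = 0.1056/(4π·0.0292) = 0.2878 K/W
ΣR = 2.269×10^-5 + 0.1632 + 0.2878 = 0.4510 K/W
Q = ΔT/ΣR = (-178 °C − 18 °C)/0.4510 = -434.6 W
From the inner boundary to the fibreglass batt/expanded polystyrene interface, ΣR_partial = 0.1632 K/W.
T_interface = T_in − Q·ΣR_partial = -178 °C − (-434.6)(0.1632) = -107 °C

T = -107 °C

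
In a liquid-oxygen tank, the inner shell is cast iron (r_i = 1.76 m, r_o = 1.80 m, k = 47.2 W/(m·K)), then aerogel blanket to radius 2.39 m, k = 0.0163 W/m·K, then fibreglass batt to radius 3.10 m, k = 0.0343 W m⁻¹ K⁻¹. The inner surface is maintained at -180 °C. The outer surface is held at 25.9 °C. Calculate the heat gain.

Q = 231 W

Treat each layer as a resistance in series:
  R_cast iron = (1/1.76 − 1/1.80)/(4πk) = 0.01263/(4π·47.2) = 2.129×10^-5 K/W
  R_aerogel blanket = (1/1.80 − 1/2.39)/(4πk) = 0.1371/(4π·0.0163) = 0.6696 K/W
  R_fibreglass batt = (1/2.39 − 1/3.10)/(4πk) = 0.09583/(4π·0.0343) = 0.2223 K/W
ΣR = 2.129×10^-5 + 0.6696 + 0.2223 = 0.8919 K/W
Q = ΔT/ΣR = (-180 °C − 25.9 °C)/0.8919 = -231 W
(Negative Q ⇒ heat flows inward; heat gain = 231 W.)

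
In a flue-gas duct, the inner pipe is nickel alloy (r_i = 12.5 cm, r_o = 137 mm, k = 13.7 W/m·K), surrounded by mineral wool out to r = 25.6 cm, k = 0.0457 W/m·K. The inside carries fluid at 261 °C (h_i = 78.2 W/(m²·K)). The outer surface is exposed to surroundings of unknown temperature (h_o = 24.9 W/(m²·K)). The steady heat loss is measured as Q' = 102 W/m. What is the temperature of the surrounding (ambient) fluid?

T_out = 34.6 °C

Sum the resistances:
  R'_conv,in = 1/(2πr h) = 1/(2π·0.125·78.2) = 0.01628 m·K/W
  R'_nickel alloy = ln(0.137/0.125)/(2πk) = 0.09167/(2π·13.7) = 0.001065 m·K/W
  R'_mineral wool = ln(0.256/0.137)/(2πk) = 0.6252/(2π·0.0457) = 2.177 m·K/W
  R'_conv,out = 1/(2πr h) = 1/(2π·0.256·24.9) = 0.02497 m·K/W
ΣR = 2.220 m·K/W
ΔT = Q'·ΣR = 102 × 2.220 = 226.4 K
Heat flows outward, so T_out = T_in − ΔT = 261 − 226.4 = 34.6 °C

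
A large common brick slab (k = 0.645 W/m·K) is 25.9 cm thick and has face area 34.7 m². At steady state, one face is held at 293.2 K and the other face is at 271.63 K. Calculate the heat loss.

Q = kA·ΔT/L = 0.645 × 34.7 × |293.2 K − 271.63 K| / 0.259 = 1860 W

Q = 1860 W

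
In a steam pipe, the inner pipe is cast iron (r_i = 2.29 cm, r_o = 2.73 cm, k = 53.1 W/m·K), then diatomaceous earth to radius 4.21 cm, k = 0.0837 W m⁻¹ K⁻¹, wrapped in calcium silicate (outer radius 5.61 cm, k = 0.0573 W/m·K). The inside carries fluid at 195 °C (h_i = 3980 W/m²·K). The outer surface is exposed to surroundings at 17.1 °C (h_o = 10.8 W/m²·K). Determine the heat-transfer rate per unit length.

Q' = 94.3 W/m

Resistance network (inner→outer):
  R'_conv,in = 1/(2πr h) = 1/(2π·0.0229·3980) = 0.001746 m·K/W
  R'_cast iron = ln(0.0273/0.0229)/(2πk) = 0.1757/(2π·53.1) = 5.268×10^-4 m·K/W
  R'_diatomaceous earth = ln(0.0421/0.0273)/(2πk) = 0.4332/(2π·0.0837) = 0.8237 m·K/W
  R'_calcium silicate = ln(0.0561/0.0421)/(2πk) = 0.2871/(2π·0.0573) = 0.7974 m·K/W
  R'_conv,out = 1/(2πr h) = 1/(2π·0.0561·10.8) = 0.2627 m·K/W
ΣR = 0.001746 + 5.268×10^-4 + 0.8237 + 0.7974 + 0.2627 = 1.886 m·K/W
Q' = ΔT/ΣR = (195 °C − 17.1 °C)/1.886 = 94.3 W/m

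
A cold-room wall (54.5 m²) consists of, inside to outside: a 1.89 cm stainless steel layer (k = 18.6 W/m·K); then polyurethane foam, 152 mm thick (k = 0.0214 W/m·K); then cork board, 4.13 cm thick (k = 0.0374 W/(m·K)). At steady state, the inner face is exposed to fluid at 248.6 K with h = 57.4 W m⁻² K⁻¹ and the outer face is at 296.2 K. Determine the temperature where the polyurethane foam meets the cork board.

Treat each layer as a resistance in series:
  R_conv,in = 1/(hA) = 1/(57.4·54.5) = 3.197×10^-4 K/W
  R_stainless steel = L/(kA) = 0.0189/(18.6·54.5) = 1.864×10^-5 K/W
  R_polyurethane foam = L/(kA) = 0.152/(0.0214·54.5) = 0.1303 K/W
  R_cork board = L/(kA) = 0.0413/(0.0374·54.5) = 0.02026 K/W
ΣR = 3.197×10^-4 + 1.864×10^-5 + 0.1303 + 0.02026 = 0.1509 K/W
Q = ΔT/ΣR = (248.6 K − 296.2 K)/0.1509 = -315.4 W
From the inner boundary to the polyurethane foam/cork board interface, ΣR_partial = 0.1306 K/W.
T_interface = T_in − Q·ΣR_partial = 248.6 K − (-315.4)(0.1306) = 289.8 K

T = 289.8 K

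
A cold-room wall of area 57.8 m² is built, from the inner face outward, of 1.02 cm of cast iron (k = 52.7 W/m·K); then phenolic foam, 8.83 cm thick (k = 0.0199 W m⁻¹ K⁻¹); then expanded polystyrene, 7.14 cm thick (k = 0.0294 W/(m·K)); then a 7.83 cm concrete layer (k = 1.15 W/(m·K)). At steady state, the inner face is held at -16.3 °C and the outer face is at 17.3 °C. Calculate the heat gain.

Treat each layer as a resistance in series:
  R_cast iron = L/(kA) = 0.0102/(52.7·57.8) = 3.349×10^-6 K/W
  R_phenolic foam = L/(kA) = 0.0883/(0.0199·57.8) = 0.07677 K/W
  R_expanded polystyrene = L/(kA) = 0.0714/(0.0294·57.8) = 0.04202 K/W
  R_concrete = L/(kA) = 0.0783/(1.15·57.8) = 0.001178 K/W
ΣR = 3.349×10^-6 + 0.07677 + 0.04202 + 0.001178 = 0.1200 K/W
Q = ΔT/ΣR = (-16.3 °C − 17.3 °C)/0.1200 = -280 W
(Negative Q ⇒ heat flows inward; heat gain = 280 W.)

Q = 280 W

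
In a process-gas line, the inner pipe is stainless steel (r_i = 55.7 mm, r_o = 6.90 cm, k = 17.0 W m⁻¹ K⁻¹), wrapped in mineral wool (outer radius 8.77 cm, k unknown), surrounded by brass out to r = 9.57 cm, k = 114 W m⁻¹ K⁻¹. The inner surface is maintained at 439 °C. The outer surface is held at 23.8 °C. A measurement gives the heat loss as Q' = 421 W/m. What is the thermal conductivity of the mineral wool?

ΣR = ΔT/Q' = |439 − 23.8|/421 = 0.9862 m·K/W
Known resistances:
  R'_stainless steel = ln(0.0690/0.0557)/(2πk) = 0.2141/(2π·17.0) = 0.002005 m·K/W
  R'_brass = ln(0.0957/0.0877)/(2πk) = 0.08730/(2π·114) = 1.219×10^-4 m·K/W
R_mineral wool = ΣR − ΣR_known = 0.9862 − 0.002127 = 0.9841 m·K/W
ln(r₂/r₁)/(2πk) = 0.9841 ⇒ k = 0.2398/(2π·0.9841) = 0.0388 W/m·K

k = 0.0388 W/m·K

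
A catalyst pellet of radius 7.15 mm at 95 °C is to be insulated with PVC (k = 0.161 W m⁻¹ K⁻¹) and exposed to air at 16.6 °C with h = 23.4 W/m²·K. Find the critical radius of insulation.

For a sphere, r_cr = 2k_ins/h = 2·0.161/23.4 = 0.0138 m = 1.38 cm

r_cr = 1.38 cm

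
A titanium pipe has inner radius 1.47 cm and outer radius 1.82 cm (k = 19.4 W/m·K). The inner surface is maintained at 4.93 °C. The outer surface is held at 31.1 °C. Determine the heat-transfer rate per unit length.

Q' = 2πk·ΔT/ln(r₂/r₁) = 2π × 19.4 × 26.17 / ln(0.0182/0.0147) = 14900 W/m

Q' = 14900 W/m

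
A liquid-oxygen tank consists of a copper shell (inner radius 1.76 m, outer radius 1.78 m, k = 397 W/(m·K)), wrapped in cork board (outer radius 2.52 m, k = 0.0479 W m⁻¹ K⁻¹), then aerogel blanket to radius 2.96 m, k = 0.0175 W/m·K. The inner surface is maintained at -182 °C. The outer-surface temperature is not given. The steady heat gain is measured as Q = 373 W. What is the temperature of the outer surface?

T_out = 20.3 °C

Sum the resistances:
  R_copper = (1/1.76 − 1/1.78)/(4πk) = 0.006384/(4π·397) = 1.280×10^-6 K/W
  R_cork board = (1/1.78 − 1/2.52)/(4πk) = 0.1650/(4π·0.0479) = 0.2741 K/W
  R_aerogel blanket = (1/2.52 − 1/2.96)/(4πk) = 0.05899/(4π·0.0175) = 0.2682 K/W
ΣR = 0.5423 K/W
ΔT = Q·ΣR = 373 × 0.5423 = 202.3 K
Heat flows inward, so T_out = T_in + ΔT = -182 + 202.3 = 20.3 °C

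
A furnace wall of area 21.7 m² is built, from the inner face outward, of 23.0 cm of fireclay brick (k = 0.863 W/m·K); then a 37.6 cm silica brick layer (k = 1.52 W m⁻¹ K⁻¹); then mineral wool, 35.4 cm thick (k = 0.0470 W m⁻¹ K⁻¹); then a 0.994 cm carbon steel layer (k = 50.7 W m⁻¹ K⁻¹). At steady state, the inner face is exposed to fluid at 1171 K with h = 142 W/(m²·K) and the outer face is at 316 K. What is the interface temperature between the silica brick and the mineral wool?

T = 1116 K

Series thermal resistances, inner to outer:
  R_conv,in = 1/(hA) = 1/(142·21.7) = 3.245×10^-4 K/W
  R_fireclay brick = L/(kA) = 0.230/(0.863·21.7) = 0.01228 K/W
  R_silica brick = L/(kA) = 0.376/(1.52·21.7) = 0.01140 K/W
  R_mineral wool = L/(kA) = 0.354/(0.0470·21.7) = 0.3471 K/W
  R_carbon steel = L/(kA) = 0.00994/(50.7·21.7) = 9.035×10^-6 K/W
ΣR = 3.245×10^-4 + 0.01228 + 0.01140 + 0.3471 + 9.035×10^-6 = 0.3711 K/W
Q = ΔT/ΣR = (1171 K − 316 K)/0.3711 = 2304 W
From the inner boundary to the silica brick/mineral wool interface, ΣR_partial = 0.02400 K/W.
T_interface = T_in − Q·ΣR_partial = 1171 K − (2304)(0.02400) = 1116 K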